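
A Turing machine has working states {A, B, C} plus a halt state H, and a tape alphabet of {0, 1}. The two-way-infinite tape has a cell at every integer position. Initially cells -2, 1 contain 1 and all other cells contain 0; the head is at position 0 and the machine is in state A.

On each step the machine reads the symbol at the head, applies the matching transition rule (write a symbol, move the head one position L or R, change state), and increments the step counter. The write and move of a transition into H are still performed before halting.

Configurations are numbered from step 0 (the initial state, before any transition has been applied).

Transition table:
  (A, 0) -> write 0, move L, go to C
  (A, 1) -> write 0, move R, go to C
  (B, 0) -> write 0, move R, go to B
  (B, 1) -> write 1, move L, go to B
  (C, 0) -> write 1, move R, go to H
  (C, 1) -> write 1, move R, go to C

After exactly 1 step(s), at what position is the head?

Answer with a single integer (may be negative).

Step 1: in state A at pos 0, read 0 -> (A,0)->write 0,move L,goto C. Now: state=C, head=-1, tape[-3..2]=010010 (head:   ^)

Answer: -1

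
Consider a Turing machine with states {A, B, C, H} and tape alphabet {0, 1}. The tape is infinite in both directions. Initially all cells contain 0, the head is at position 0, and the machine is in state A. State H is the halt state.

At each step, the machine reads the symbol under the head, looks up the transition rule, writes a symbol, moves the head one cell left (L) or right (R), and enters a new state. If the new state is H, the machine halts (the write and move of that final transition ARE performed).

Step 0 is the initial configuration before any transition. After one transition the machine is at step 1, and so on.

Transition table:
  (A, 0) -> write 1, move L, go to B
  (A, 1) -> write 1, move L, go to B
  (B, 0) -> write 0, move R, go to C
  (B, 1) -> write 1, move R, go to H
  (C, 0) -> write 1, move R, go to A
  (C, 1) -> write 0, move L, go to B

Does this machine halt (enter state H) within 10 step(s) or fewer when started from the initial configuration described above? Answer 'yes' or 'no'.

Answer: yes

Derivation:
Step 1: in state A at pos 0, read 0 -> (A,0)->write 1,move L,goto B. Now: state=B, head=-1, tape[-2..1]=0010 (head:  ^)
Step 2: in state B at pos -1, read 0 -> (B,0)->write 0,move R,goto C. Now: state=C, head=0, tape[-2..1]=0010 (head:   ^)
Step 3: in state C at pos 0, read 1 -> (C,1)->write 0,move L,goto B. Now: state=B, head=-1, tape[-2..1]=0000 (head:  ^)
Step 4: in state B at pos -1, read 0 -> (B,0)->write 0,move R,goto C. Now: state=C, head=0, tape[-2..1]=0000 (head:   ^)
Step 5: in state C at pos 0, read 0 -> (C,0)->write 1,move R,goto A. Now: state=A, head=1, tape[-2..2]=00100 (head:    ^)
Step 6: in state A at pos 1, read 0 -> (A,0)->write 1,move L,goto B. Now: state=B, head=0, tape[-2..2]=00110 (head:   ^)
Step 7: in state B at pos 0, read 1 -> (B,1)->write 1,move R,goto H. Now: state=H, head=1, tape[-2..2]=00110 (head:    ^)
State H reached at step 7; 7 <= 10 -> yes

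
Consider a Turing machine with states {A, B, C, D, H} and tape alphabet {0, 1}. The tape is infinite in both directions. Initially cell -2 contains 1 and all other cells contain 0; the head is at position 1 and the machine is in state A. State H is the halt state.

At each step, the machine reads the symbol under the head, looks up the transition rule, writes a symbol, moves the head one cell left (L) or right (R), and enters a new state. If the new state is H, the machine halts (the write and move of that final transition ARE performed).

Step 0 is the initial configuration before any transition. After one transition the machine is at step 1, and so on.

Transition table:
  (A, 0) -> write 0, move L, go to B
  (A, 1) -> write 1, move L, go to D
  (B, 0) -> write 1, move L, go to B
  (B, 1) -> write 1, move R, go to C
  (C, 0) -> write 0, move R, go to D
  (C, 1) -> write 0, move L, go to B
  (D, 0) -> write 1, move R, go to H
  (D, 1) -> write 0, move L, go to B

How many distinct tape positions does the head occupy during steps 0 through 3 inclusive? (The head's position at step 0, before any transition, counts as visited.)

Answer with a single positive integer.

Answer: 4

Derivation:
Step 1: in state A at pos 1, read 0 -> (A,0)->write 0,move L,goto B. Now: state=B, head=0, tape[-3..2]=010000 (head:    ^)
Step 2: in state B at pos 0, read 0 -> (B,0)->write 1,move L,goto B. Now: state=B, head=-1, tape[-3..2]=010100 (head:   ^)
Step 3: in state B at pos -1, read 0 -> (B,0)->write 1,move L,goto B. Now: state=B, head=-2, tape[-3..2]=011100 (head:  ^)
Head positions at steps 0..3: starting at 1, distinct positions visited = {-2, -1, 0, 1} -> 4 position(s)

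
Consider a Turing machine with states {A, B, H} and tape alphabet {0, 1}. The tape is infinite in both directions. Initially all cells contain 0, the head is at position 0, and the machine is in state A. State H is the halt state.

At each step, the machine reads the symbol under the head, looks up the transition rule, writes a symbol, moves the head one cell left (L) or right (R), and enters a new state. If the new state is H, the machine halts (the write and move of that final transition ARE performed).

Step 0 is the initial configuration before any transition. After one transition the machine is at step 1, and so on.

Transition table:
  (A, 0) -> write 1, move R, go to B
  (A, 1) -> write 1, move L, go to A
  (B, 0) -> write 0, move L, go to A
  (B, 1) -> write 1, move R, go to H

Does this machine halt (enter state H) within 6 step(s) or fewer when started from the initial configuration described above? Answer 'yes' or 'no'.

Step 1: in state A at pos 0, read 0 -> (A,0)->write 1,move R,goto B. Now: state=B, head=1, tape[-1..2]=0100 (head:   ^)
Step 2: in state B at pos 1, read 0 -> (B,0)->write 0,move L,goto A. Now: state=A, head=0, tape[-1..2]=0100 (head:  ^)
Step 3: in state A at pos 0, read 1 -> (A,1)->write 1,move L,goto A. Now: state=A, head=-1, tape[-2..2]=00100 (head:  ^)
Step 4: in state A at pos -1, read 0 -> (A,0)->write 1,move R,goto B. Now: state=B, head=0, tape[-2..2]=01100 (head:   ^)
Step 5: in state B at pos 0, read 1 -> (B,1)->write 1,move R,goto H. Now: state=H, head=1, tape[-2..2]=01100 (head:    ^)
State H reached at step 5; 5 <= 6 -> yes

Answer: yes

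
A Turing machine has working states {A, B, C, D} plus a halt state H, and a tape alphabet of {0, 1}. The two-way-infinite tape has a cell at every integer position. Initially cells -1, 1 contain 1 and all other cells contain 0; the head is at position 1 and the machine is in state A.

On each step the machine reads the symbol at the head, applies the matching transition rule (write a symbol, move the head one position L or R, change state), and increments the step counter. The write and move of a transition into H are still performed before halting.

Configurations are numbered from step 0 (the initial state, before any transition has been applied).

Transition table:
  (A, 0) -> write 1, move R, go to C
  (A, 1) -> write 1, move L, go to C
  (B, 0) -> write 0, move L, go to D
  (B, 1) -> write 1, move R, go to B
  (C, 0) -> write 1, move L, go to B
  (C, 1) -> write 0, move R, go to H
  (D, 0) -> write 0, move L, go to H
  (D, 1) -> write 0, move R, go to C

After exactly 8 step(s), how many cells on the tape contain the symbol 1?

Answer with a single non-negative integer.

Step 1: in state A at pos 1, read 1 -> (A,1)->write 1,move L,goto C. Now: state=C, head=0, tape[-2..2]=01010 (head:   ^)
Step 2: in state C at pos 0, read 0 -> (C,0)->write 1,move L,goto B. Now: state=B, head=-1, tape[-2..2]=01110 (head:  ^)
Step 3: in state B at pos -1, read 1 -> (B,1)->write 1,move R,goto B. Now: state=B, head=0, tape[-2..2]=01110 (head:   ^)
Step 4: in state B at pos 0, read 1 -> (B,1)->write 1,move R,goto B. Now: state=B, head=1, tape[-2..2]=01110 (head:    ^)
Step 5: in state B at pos 1, read 1 -> (B,1)->write 1,move R,goto B. Now: state=B, head=2, tape[-2..3]=011100 (head:     ^)
Step 6: in state B at pos 2, read 0 -> (B,0)->write 0,move L,goto D. Now: state=D, head=1, tape[-2..3]=011100 (head:    ^)
Step 7: in state D at pos 1, read 1 -> (D,1)->write 0,move R,goto C. Now: state=C, head=2, tape[-2..3]=011000 (head:     ^)
Step 8: in state C at pos 2, read 0 -> (C,0)->write 1,move L,goto B. Now: state=B, head=1, tape[-2..3]=011010 (head:    ^)
Cells containing 1 after step 8: {-1, 0, 2} -> 3 cell(s)

Answer: 3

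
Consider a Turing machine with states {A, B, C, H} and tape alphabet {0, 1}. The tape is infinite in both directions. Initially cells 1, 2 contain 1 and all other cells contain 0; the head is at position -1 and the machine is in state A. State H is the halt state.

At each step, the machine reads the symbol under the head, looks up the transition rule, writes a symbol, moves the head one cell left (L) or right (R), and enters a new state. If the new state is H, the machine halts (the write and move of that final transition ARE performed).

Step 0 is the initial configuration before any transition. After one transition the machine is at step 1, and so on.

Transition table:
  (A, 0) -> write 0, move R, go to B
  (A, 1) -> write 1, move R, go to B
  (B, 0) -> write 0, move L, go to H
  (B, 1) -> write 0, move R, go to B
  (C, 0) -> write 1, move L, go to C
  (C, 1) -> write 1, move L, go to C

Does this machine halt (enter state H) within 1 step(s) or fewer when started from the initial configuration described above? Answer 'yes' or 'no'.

Answer: no

Derivation:
Step 1: in state A at pos -1, read 0 -> (A,0)->write 0,move R,goto B. Now: state=B, head=0, tape[-2..3]=000110 (head:   ^)
After 1 step(s): state = B (not H) -> not halted within 1 -> no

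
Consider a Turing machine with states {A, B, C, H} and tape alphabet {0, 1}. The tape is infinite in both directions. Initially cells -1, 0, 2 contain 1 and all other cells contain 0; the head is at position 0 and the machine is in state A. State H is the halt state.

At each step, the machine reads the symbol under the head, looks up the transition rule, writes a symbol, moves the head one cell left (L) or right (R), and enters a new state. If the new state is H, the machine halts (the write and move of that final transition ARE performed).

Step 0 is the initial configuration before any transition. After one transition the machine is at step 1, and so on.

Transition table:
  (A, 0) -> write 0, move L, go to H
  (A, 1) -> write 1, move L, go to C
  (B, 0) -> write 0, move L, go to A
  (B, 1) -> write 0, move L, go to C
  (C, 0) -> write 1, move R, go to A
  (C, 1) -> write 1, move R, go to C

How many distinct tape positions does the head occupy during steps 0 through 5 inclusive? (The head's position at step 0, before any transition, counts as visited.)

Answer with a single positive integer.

Answer: 4

Derivation:
Step 1: in state A at pos 0, read 1 -> (A,1)->write 1,move L,goto C. Now: state=C, head=-1, tape[-2..3]=011010 (head:  ^)
Step 2: in state C at pos -1, read 1 -> (C,1)->write 1,move R,goto C. Now: state=C, head=0, tape[-2..3]=011010 (head:   ^)
Step 3: in state C at pos 0, read 1 -> (C,1)->write 1,move R,goto C. Now: state=C, head=1, tape[-2..3]=011010 (head:    ^)
Step 4: in state C at pos 1, read 0 -> (C,0)->write 1,move R,goto A. Now: state=A, head=2, tape[-2..3]=011110 (head:     ^)
Step 5: in state A at pos 2, read 1 -> (A,1)->write 1,move L,goto C. Now: state=C, head=1, tape[-2..3]=011110 (head:    ^)
Head positions at steps 0..5: starting at 0, distinct positions visited = {-1, 0, 1, 2} -> 4 position(s)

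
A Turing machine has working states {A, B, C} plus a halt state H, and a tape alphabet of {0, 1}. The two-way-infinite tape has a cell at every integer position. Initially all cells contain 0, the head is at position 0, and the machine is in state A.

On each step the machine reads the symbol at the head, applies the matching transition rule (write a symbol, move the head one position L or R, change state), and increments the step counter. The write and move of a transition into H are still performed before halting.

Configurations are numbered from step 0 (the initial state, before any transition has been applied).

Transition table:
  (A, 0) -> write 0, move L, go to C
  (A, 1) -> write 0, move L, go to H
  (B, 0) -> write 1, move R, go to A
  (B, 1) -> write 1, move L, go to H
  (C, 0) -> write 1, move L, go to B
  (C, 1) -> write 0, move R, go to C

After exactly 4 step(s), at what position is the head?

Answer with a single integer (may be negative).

Step 1: in state A at pos 0, read 0 -> (A,0)->write 0,move L,goto C. Now: state=C, head=-1, tape[-2..1]=0000 (head:  ^)
Step 2: in state C at pos -1, read 0 -> (C,0)->write 1,move L,goto B. Now: state=B, head=-2, tape[-3..1]=00100 (head:  ^)
Step 3: in state B at pos -2, read 0 -> (B,0)->write 1,move R,goto A. Now: state=A, head=-1, tape[-3..1]=01100 (head:   ^)
Step 4: in state A at pos -1, read 1 -> (A,1)->write 0,move L,goto H. Now: state=H, head=-2, tape[-3..1]=01000 (head:  ^)

Answer: -2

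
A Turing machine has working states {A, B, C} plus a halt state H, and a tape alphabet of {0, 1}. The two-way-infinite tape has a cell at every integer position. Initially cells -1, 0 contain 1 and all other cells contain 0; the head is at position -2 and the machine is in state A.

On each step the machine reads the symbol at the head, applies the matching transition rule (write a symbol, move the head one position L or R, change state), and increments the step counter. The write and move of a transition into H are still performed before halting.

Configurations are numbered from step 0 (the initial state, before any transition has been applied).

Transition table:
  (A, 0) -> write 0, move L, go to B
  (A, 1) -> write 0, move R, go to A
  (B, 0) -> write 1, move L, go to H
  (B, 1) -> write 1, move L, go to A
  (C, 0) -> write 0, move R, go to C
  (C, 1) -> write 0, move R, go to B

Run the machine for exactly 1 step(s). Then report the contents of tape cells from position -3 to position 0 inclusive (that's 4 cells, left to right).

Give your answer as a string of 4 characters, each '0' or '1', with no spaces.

Answer: 0011

Derivation:
Step 1: in state A at pos -2, read 0 -> (A,0)->write 0,move L,goto B. Now: state=B, head=-3, tape[-4..1]=000110 (head:  ^)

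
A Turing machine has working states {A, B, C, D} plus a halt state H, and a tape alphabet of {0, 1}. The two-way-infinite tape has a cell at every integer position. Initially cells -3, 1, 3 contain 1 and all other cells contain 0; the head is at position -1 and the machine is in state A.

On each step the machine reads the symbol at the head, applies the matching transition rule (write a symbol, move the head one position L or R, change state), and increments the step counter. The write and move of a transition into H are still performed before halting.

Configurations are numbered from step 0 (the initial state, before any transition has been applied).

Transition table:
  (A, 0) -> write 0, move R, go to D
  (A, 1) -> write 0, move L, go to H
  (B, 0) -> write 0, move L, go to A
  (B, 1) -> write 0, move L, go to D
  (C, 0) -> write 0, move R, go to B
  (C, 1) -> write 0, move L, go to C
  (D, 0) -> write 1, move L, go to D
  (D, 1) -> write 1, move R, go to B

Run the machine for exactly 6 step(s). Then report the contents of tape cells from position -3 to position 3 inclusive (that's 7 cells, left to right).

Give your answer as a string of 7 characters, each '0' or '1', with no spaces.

Answer: 1011101

Derivation:
Step 1: in state A at pos -1, read 0 -> (A,0)->write 0,move R,goto D. Now: state=D, head=0, tape[-4..4]=010001010 (head:     ^)
Step 2: in state D at pos 0, read 0 -> (D,0)->write 1,move L,goto D. Now: state=D, head=-1, tape[-4..4]=010011010 (head:    ^)
Step 3: in state D at pos -1, read 0 -> (D,0)->write 1,move L,goto D. Now: state=D, head=-2, tape[-4..4]=010111010 (head:   ^)
Step 4: in state D at pos -2, read 0 -> (D,0)->write 1,move L,goto D. Now: state=D, head=-3, tape[-4..4]=011111010 (head:  ^)
Step 5: in state D at pos -3, read 1 -> (D,1)->write 1,move R,goto B. Now: state=B, head=-2, tape[-4..4]=011111010 (head:   ^)
Step 6: in state B at pos -2, read 1 -> (B,1)->write 0,move L,goto D. Now: state=D, head=-3, tape[-4..4]=010111010 (head:  ^)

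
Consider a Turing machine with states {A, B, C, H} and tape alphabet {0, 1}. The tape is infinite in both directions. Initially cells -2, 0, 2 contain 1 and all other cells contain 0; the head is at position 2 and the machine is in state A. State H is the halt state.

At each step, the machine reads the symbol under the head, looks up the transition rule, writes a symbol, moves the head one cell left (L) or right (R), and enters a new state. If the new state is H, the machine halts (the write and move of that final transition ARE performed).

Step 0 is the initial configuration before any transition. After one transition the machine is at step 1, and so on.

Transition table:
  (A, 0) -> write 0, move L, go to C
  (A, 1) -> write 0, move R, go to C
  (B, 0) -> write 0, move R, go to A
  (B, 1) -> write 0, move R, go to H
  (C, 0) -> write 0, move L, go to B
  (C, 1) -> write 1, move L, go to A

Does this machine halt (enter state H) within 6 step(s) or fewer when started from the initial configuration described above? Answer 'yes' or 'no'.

Step 1: in state A at pos 2, read 1 -> (A,1)->write 0,move R,goto C. Now: state=C, head=3, tape[-3..4]=01010000 (head:       ^)
Step 2: in state C at pos 3, read 0 -> (C,0)->write 0,move L,goto B. Now: state=B, head=2, tape[-3..4]=01010000 (head:      ^)
Step 3: in state B at pos 2, read 0 -> (B,0)->write 0,move R,goto A. Now: state=A, head=3, tape[-3..4]=01010000 (head:       ^)
Step 4: in state A at pos 3, read 0 -> (A,0)->write 0,move L,goto C. Now: state=C, head=2, tape[-3..4]=01010000 (head:      ^)
Step 5: in state C at pos 2, read 0 -> (C,0)->write 0,move L,goto B. Now: state=B, head=1, tape[-3..4]=01010000 (head:     ^)
Step 6: in state B at pos 1, read 0 -> (B,0)->write 0,move R,goto A. Now: state=A, head=2, tape[-3..4]=01010000 (head:      ^)
After 6 step(s): state = A (not H) -> not halted within 6 -> no

Answer: no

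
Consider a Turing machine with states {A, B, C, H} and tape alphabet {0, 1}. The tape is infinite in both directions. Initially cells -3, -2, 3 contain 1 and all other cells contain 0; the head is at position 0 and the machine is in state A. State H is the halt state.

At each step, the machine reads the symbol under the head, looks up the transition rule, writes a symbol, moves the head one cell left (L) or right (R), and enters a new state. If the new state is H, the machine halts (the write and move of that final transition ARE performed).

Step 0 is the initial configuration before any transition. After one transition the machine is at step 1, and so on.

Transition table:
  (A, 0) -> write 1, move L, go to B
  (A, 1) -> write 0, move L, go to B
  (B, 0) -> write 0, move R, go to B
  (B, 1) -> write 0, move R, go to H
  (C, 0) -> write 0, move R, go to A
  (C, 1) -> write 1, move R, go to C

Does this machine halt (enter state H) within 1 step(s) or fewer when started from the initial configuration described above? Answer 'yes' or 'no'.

Answer: no

Derivation:
Step 1: in state A at pos 0, read 0 -> (A,0)->write 1,move L,goto B. Now: state=B, head=-1, tape[-4..4]=011010010 (head:    ^)
After 1 step(s): state = B (not H) -> not halted within 1 -> no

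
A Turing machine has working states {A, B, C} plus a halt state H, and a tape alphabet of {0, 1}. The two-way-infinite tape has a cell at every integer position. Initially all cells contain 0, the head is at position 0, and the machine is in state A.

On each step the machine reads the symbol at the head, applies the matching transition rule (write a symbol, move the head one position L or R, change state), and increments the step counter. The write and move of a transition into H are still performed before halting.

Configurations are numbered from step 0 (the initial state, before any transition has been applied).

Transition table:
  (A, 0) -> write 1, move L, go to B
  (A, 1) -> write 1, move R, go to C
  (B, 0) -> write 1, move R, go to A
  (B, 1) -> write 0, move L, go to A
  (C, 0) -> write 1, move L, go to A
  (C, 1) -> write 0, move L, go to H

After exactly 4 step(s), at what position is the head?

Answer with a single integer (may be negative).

Answer: 0

Derivation:
Step 1: in state A at pos 0, read 0 -> (A,0)->write 1,move L,goto B. Now: state=B, head=-1, tape[-2..1]=0010 (head:  ^)
Step 2: in state B at pos -1, read 0 -> (B,0)->write 1,move R,goto A. Now: state=A, head=0, tape[-2..1]=0110 (head:   ^)
Step 3: in state A at pos 0, read 1 -> (A,1)->write 1,move R,goto C. Now: state=C, head=1, tape[-2..2]=01100 (head:    ^)
Step 4: in state C at pos 1, read 0 -> (C,0)->write 1,move L,goto A. Now: state=A, head=0, tape[-2..2]=01110 (head:   ^)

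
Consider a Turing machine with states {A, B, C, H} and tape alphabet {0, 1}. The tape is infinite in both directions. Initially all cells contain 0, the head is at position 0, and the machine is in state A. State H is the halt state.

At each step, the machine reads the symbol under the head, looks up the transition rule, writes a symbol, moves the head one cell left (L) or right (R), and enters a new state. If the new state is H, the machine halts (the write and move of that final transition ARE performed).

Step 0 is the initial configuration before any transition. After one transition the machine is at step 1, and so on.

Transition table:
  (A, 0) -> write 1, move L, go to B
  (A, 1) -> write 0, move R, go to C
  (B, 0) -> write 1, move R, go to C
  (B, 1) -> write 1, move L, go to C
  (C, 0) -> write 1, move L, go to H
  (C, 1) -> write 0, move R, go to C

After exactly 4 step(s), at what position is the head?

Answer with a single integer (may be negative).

Step 1: in state A at pos 0, read 0 -> (A,0)->write 1,move L,goto B. Now: state=B, head=-1, tape[-2..1]=0010 (head:  ^)
Step 2: in state B at pos -1, read 0 -> (B,0)->write 1,move R,goto C. Now: state=C, head=0, tape[-2..1]=0110 (head:   ^)
Step 3: in state C at pos 0, read 1 -> (C,1)->write 0,move R,goto C. Now: state=C, head=1, tape[-2..2]=01000 (head:    ^)
Step 4: in state C at pos 1, read 0 -> (C,0)->write 1,move L,goto H. Now: state=H, head=0, tape[-2..2]=01010 (head:   ^)

Answer: 0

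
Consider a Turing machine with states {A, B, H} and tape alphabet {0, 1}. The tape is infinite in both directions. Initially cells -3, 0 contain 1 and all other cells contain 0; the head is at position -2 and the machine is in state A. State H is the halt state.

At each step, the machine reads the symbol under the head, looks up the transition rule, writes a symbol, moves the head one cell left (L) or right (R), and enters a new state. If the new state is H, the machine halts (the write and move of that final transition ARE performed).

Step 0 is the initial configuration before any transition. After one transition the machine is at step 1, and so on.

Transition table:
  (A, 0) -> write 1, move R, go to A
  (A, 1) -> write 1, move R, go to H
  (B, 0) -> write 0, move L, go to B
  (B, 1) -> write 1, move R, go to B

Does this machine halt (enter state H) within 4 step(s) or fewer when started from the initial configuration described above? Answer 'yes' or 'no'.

Step 1: in state A at pos -2, read 0 -> (A,0)->write 1,move R,goto A. Now: state=A, head=-1, tape[-4..1]=011010 (head:    ^)
Step 2: in state A at pos -1, read 0 -> (A,0)->write 1,move R,goto A. Now: state=A, head=0, tape[-4..1]=011110 (head:     ^)
Step 3: in state A at pos 0, read 1 -> (A,1)->write 1,move R,goto H. Now: state=H, head=1, tape[-4..2]=0111100 (head:      ^)
State H reached at step 3; 3 <= 4 -> yes

Answer: yes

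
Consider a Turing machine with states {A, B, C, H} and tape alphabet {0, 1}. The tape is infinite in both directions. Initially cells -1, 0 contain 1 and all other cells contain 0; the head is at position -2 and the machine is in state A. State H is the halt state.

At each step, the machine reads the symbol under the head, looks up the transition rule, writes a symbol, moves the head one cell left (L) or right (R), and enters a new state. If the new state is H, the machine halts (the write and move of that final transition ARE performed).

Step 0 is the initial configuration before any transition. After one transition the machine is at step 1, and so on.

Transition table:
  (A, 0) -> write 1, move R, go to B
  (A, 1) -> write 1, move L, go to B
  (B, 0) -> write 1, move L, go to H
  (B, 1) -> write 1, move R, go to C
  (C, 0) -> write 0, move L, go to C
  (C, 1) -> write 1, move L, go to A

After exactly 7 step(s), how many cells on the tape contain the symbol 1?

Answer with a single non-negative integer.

Step 1: in state A at pos -2, read 0 -> (A,0)->write 1,move R,goto B. Now: state=B, head=-1, tape[-3..1]=01110 (head:   ^)
Step 2: in state B at pos -1, read 1 -> (B,1)->write 1,move R,goto C. Now: state=C, head=0, tape[-3..1]=01110 (head:    ^)
Step 3: in state C at pos 0, read 1 -> (C,1)->write 1,move L,goto A. Now: state=A, head=-1, tape[-3..1]=01110 (head:   ^)
Step 4: in state A at pos -1, read 1 -> (A,1)->write 1,move L,goto B. Now: state=B, head=-2, tape[-3..1]=01110 (head:  ^)
Step 5: in state B at pos -2, read 1 -> (B,1)->write 1,move R,goto C. Now: state=C, head=-1, tape[-3..1]=01110 (head:   ^)
Step 6: in state C at pos -1, read 1 -> (C,1)->write 1,move L,goto A. Now: state=A, head=-2, tape[-3..1]=01110 (head:  ^)
Step 7: in state A at pos -2, read 1 -> (A,1)->write 1,move L,goto B. Now: state=B, head=-3, tape[-4..1]=001110 (head:  ^)
Cells containing 1 after step 7: {-2, -1, 0} -> 3 cell(s)

Answer: 3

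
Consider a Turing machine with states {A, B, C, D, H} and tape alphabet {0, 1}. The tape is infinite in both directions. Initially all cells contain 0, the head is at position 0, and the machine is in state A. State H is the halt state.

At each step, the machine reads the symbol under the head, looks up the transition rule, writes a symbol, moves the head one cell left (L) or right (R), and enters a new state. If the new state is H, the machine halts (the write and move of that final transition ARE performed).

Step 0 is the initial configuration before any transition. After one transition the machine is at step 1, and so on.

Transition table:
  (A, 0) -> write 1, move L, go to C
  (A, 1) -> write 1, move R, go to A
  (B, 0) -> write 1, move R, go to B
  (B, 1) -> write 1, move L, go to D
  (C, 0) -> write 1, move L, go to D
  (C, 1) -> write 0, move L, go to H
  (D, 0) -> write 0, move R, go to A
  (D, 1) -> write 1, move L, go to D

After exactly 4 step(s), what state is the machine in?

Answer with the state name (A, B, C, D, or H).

Answer: A

Derivation:
Step 1: in state A at pos 0, read 0 -> (A,0)->write 1,move L,goto C. Now: state=C, head=-1, tape[-2..1]=0010 (head:  ^)
Step 2: in state C at pos -1, read 0 -> (C,0)->write 1,move L,goto D. Now: state=D, head=-2, tape[-3..1]=00110 (head:  ^)
Step 3: in state D at pos -2, read 0 -> (D,0)->write 0,move R,goto A. Now: state=A, head=-1, tape[-3..1]=00110 (head:   ^)
Step 4: in state A at pos -1, read 1 -> (A,1)->write 1,move R,goto A. Now: state=A, head=0, tape[-3..1]=00110 (head:    ^)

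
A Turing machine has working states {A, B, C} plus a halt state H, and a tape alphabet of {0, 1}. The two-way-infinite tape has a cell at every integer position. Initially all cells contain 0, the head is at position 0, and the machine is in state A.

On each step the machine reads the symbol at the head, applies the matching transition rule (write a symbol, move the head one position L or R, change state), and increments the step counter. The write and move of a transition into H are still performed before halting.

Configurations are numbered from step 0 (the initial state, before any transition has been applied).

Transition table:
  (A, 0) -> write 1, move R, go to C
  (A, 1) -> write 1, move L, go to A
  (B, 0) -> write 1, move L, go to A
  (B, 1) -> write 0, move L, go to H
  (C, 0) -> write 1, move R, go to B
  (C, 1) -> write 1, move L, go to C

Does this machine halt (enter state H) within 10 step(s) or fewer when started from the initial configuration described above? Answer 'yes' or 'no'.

Answer: yes

Derivation:
Step 1: in state A at pos 0, read 0 -> (A,0)->write 1,move R,goto C. Now: state=C, head=1, tape[-1..2]=0100 (head:   ^)
Step 2: in state C at pos 1, read 0 -> (C,0)->write 1,move R,goto B. Now: state=B, head=2, tape[-1..3]=01100 (head:    ^)
Step 3: in state B at pos 2, read 0 -> (B,0)->write 1,move L,goto A. Now: state=A, head=1, tape[-1..3]=01110 (head:   ^)
Step 4: in state A at pos 1, read 1 -> (A,1)->write 1,move L,goto A. Now: state=A, head=0, tape[-1..3]=01110 (head:  ^)
Step 5: in state A at pos 0, read 1 -> (A,1)->write 1,move L,goto A. Now: state=A, head=-1, tape[-2..3]=001110 (head:  ^)
Step 6: in state A at pos -1, read 0 -> (A,0)->write 1,move R,goto C. Now: state=C, head=0, tape[-2..3]=011110 (head:   ^)
Step 7: in state C at pos 0, read 1 -> (C,1)->write 1,move L,goto C. Now: state=C, head=-1, tape[-2..3]=011110 (head:  ^)
Step 8: in state C at pos -1, read 1 -> (C,1)->write 1,move L,goto C. Now: state=C, head=-2, tape[-3..3]=0011110 (head:  ^)
Step 9: in state C at pos -2, read 0 -> (C,0)->write 1,move R,goto B. Now: state=B, head=-1, tape[-3..3]=0111110 (head:   ^)
Step 10: in state B at pos -1, read 1 -> (B,1)->write 0,move L,goto H. Now: state=H, head=-2, tape[-3..3]=0101110 (head:  ^)
State H reached at step 10; 10 <= 10 -> yes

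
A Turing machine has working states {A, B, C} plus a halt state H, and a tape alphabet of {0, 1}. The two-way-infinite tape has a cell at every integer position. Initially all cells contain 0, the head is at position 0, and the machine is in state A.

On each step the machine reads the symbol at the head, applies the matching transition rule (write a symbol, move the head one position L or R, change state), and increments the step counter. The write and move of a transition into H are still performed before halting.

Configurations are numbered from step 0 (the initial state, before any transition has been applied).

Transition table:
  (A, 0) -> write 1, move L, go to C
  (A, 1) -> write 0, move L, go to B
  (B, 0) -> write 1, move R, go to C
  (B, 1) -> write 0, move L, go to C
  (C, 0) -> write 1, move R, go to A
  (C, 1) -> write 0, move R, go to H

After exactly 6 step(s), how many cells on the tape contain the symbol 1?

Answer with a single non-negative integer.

Answer: 2

Derivation:
Step 1: in state A at pos 0, read 0 -> (A,0)->write 1,move L,goto C. Now: state=C, head=-1, tape[-2..1]=0010 (head:  ^)
Step 2: in state C at pos -1, read 0 -> (C,0)->write 1,move R,goto A. Now: state=A, head=0, tape[-2..1]=0110 (head:   ^)
Step 3: in state A at pos 0, read 1 -> (A,1)->write 0,move L,goto B. Now: state=B, head=-1, tape[-2..1]=0100 (head:  ^)
Step 4: in state B at pos -1, read 1 -> (B,1)->write 0,move L,goto C. Now: state=C, head=-2, tape[-3..1]=00000 (head:  ^)
Step 5: in state C at pos -2, read 0 -> (C,0)->write 1,move R,goto A. Now: state=A, head=-1, tape[-3..1]=01000 (head:   ^)
Step 6: in state A at pos -1, read 0 -> (A,0)->write 1,move L,goto C. Now: state=C, head=-2, tape[-3..1]=01100 (head:  ^)
Cells containing 1 after step 6: {-2, -1} -> 2 cell(s)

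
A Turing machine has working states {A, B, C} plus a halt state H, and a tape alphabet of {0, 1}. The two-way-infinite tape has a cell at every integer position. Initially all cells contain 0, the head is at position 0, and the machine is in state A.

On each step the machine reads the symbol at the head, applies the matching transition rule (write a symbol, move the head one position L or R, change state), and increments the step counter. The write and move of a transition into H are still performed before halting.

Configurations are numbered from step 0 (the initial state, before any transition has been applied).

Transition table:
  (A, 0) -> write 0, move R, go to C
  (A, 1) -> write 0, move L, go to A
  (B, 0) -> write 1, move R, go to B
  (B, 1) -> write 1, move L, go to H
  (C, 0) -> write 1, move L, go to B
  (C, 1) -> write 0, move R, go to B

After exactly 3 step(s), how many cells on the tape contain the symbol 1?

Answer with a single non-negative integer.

Answer: 2

Derivation:
Step 1: in state A at pos 0, read 0 -> (A,0)->write 0,move R,goto C. Now: state=C, head=1, tape[-1..2]=0000 (head:   ^)
Step 2: in state C at pos 1, read 0 -> (C,0)->write 1,move L,goto B. Now: state=B, head=0, tape[-1..2]=0010 (head:  ^)
Step 3: in state B at pos 0, read 0 -> (B,0)->write 1,move R,goto B. Now: state=B, head=1, tape[-1..2]=0110 (head:   ^)
Cells containing 1 after step 3: {0, 1} -> 2 cell(s)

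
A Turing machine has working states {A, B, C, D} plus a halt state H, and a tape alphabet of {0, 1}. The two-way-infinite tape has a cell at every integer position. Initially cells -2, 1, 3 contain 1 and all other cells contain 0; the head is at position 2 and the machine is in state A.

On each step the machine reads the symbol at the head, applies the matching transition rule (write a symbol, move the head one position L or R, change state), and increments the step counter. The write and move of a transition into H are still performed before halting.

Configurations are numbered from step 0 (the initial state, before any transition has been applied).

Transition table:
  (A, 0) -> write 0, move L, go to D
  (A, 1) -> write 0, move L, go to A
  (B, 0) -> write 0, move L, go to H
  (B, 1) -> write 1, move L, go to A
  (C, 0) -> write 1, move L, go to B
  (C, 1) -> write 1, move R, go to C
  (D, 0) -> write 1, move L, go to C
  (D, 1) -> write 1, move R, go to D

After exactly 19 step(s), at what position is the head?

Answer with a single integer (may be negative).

Answer: -5

Derivation:
Step 1: in state A at pos 2, read 0 -> (A,0)->write 0,move L,goto D. Now: state=D, head=1, tape[-3..4]=01001010 (head:     ^)
Step 2: in state D at pos 1, read 1 -> (D,1)->write 1,move R,goto D. Now: state=D, head=2, tape[-3..4]=01001010 (head:      ^)
Step 3: in state D at pos 2, read 0 -> (D,0)->write 1,move L,goto C. Now: state=C, head=1, tape[-3..4]=01001110 (head:     ^)
Step 4: in state C at pos 1, read 1 -> (C,1)->write 1,move R,goto C. Now: state=C, head=2, tape[-3..4]=01001110 (head:      ^)
Step 5: in state C at pos 2, read 1 -> (C,1)->write 1,move R,goto C. Now: state=C, head=3, tape[-3..4]=01001110 (head:       ^)
Step 6: in state C at pos 3, read 1 -> (C,1)->write 1,move R,goto C. Now: state=C, head=4, tape[-3..5]=010011100 (head:        ^)
Step 7: in state C at pos 4, read 0 -> (C,0)->write 1,move L,goto B. Now: state=B, head=3, tape[-3..5]=010011110 (head:       ^)
Step 8: in state B at pos 3, read 1 -> (B,1)->write 1,move L,goto A. Now: state=A, head=2, tape[-3..5]=010011110 (head:      ^)
Step 9: in state A at pos 2, read 1 -> (A,1)->write 0,move L,goto A. Now: state=A, head=1, tape[-3..5]=010010110 (head:     ^)
Step 10: in state A at pos 1, read 1 -> (A,1)->write 0,move L,goto A. Now: state=A, head=0, tape[-3..5]=010000110 (head:    ^)
Step 11: in state A at pos 0, read 0 -> (A,0)->write 0,move L,goto D. Now: state=D, head=-1, tape[-3..5]=010000110 (head:   ^)
Step 12: in state D at pos -1, read 0 -> (D,0)->write 1,move L,goto C. Now: state=C, head=-2, tape[-3..5]=011000110 (head:  ^)
Step 13: in state C at pos -2, read 1 -> (C,1)->write 1,move R,goto C. Now: state=C, head=-1, tape[-3..5]=011000110 (head:   ^)
Step 14: in state C at pos -1, read 1 -> (C,1)->write 1,move R,goto C. Now: state=C, head=0, tape[-3..5]=011000110 (head:    ^)
Step 15: in state C at pos 0, read 0 -> (C,0)->write 1,move L,goto B. Now: state=B, head=-1, tape[-3..5]=011100110 (head:   ^)
Step 16: in state B at pos -1, read 1 -> (B,1)->write 1,move L,goto A. Now: state=A, head=-2, tape[-3..5]=011100110 (head:  ^)
Step 17: in state A at pos -2, read 1 -> (A,1)->write 0,move L,goto A. Now: state=A, head=-3, tape[-4..5]=0001100110 (head:  ^)
Step 18: in state A at pos -3, read 0 -> (A,0)->write 0,move L,goto D. Now: state=D, head=-4, tape[-5..5]=00001100110 (head:  ^)
Step 19: in state D at pos -4, read 0 -> (D,0)->write 1,move L,goto C. Now: state=C, head=-5, tape[-6..5]=001001100110 (head:  ^)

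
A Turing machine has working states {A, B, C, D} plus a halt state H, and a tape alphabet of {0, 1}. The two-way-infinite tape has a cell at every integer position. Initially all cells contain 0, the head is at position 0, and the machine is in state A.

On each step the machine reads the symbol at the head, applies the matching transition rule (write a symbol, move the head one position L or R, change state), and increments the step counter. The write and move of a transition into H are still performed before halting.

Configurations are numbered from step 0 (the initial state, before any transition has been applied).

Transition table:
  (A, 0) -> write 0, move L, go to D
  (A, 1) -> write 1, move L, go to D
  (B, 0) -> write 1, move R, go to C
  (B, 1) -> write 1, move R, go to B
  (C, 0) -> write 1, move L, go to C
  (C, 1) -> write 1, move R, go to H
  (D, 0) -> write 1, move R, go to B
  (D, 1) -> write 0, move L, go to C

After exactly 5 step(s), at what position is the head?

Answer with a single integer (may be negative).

Step 1: in state A at pos 0, read 0 -> (A,0)->write 0,move L,goto D. Now: state=D, head=-1, tape[-2..1]=0000 (head:  ^)
Step 2: in state D at pos -1, read 0 -> (D,0)->write 1,move R,goto B. Now: state=B, head=0, tape[-2..1]=0100 (head:   ^)
Step 3: in state B at pos 0, read 0 -> (B,0)->write 1,move R,goto C. Now: state=C, head=1, tape[-2..2]=01100 (head:    ^)
Step 4: in state C at pos 1, read 0 -> (C,0)->write 1,move L,goto C. Now: state=C, head=0, tape[-2..2]=01110 (head:   ^)
Step 5: in state C at pos 0, read 1 -> (C,1)->write 1,move R,goto H. Now: state=H, head=1, tape[-2..2]=01110 (head:    ^)

Answer: 1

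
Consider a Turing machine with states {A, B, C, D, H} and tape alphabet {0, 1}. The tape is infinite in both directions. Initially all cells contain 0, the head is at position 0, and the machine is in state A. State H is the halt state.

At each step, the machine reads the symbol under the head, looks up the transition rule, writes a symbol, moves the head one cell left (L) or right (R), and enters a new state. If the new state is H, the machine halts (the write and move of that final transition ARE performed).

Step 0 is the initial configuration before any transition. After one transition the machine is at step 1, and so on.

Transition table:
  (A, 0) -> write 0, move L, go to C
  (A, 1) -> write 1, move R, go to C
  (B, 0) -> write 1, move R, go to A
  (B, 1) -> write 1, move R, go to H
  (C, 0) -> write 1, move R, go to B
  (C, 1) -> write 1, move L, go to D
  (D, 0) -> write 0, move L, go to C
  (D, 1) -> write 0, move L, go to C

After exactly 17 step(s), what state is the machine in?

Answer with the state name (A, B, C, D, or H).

Answer: D

Derivation:
Step 1: in state A at pos 0, read 0 -> (A,0)->write 0,move L,goto C. Now: state=C, head=-1, tape[-2..1]=0000 (head:  ^)
Step 2: in state C at pos -1, read 0 -> (C,0)->write 1,move R,goto B. Now: state=B, head=0, tape[-2..1]=0100 (head:   ^)
Step 3: in state B at pos 0, read 0 -> (B,0)->write 1,move R,goto A. Now: state=A, head=1, tape[-2..2]=01100 (head:    ^)
Step 4: in state A at pos 1, read 0 -> (A,0)->write 0,move L,goto C. Now: state=C, head=0, tape[-2..2]=01100 (head:   ^)
Step 5: in state C at pos 0, read 1 -> (C,1)->write 1,move L,goto D. Now: state=D, head=-1, tape[-2..2]=01100 (head:  ^)
Step 6: in state D at pos -1, read 1 -> (D,1)->write 0,move L,goto C. Now: state=C, head=-2, tape[-3..2]=000100 (head:  ^)
Step 7: in state C at pos -2, read 0 -> (C,0)->write 1,move R,goto B. Now: state=B, head=-1, tape[-3..2]=010100 (head:   ^)
Step 8: in state B at pos -1, read 0 -> (B,0)->write 1,move R,goto A. Now: state=A, head=0, tape[-3..2]=011100 (head:    ^)
Step 9: in state A at pos 0, read 1 -> (A,1)->write 1,move R,goto C. Now: state=C, head=1, tape[-3..2]=011100 (head:     ^)
Step 10: in state C at pos 1, read 0 -> (C,0)->write 1,move R,goto B. Now: state=B, head=2, tape[-3..3]=0111100 (head:      ^)
Step 11: in state B at pos 2, read 0 -> (B,0)->write 1,move R,goto A. Now: state=A, head=3, tape[-3..4]=01111100 (head:       ^)
Step 12: in state A at pos 3, read 0 -> (A,0)->write 0,move L,goto C. Now: state=C, head=2, tape[-3..4]=01111100 (head:      ^)
Step 13: in state C at pos 2, read 1 -> (C,1)->write 1,move L,goto D. Now: state=D, head=1, tape[-3..4]=01111100 (head:     ^)
Step 14: in state D at pos 1, read 1 -> (D,1)->write 0,move L,goto C. Now: state=C, head=0, tape[-3..4]=01110100 (head:    ^)
Step 15: in state C at pos 0, read 1 -> (C,1)->write 1,move L,goto D. Now: state=D, head=-1, tape[-3..4]=01110100 (head:   ^)
Step 16: in state D at pos -1, read 1 -> (D,1)->write 0,move L,goto C. Now: state=C, head=-2, tape[-3..4]=01010100 (head:  ^)
Step 17: in state C at pos -2, read 1 -> (C,1)->write 1,move L,goto D. Now: state=D, head=-3, tape[-4..4]=001010100 (head:  ^)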